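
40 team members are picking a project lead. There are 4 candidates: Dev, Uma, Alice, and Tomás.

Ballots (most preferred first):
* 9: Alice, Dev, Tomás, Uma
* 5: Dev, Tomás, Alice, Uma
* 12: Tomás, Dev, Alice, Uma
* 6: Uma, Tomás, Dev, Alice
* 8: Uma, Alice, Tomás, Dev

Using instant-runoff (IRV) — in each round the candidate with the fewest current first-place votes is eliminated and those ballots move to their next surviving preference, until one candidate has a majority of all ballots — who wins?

Tomás

Round 1: Dev 5, Uma 14, Alice 9, Tomás 12. Dev eliminated.
Round 2: Uma 14, Alice 9, Tomás 17. Alice eliminated.
Round 3: Uma 14, Tomás 26. Tomás has a majority (≥21).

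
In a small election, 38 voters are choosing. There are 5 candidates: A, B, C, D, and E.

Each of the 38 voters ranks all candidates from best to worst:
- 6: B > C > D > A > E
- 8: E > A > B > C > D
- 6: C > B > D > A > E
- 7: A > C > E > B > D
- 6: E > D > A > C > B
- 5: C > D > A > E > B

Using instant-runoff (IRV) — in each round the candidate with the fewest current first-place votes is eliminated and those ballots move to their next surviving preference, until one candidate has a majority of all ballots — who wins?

Round 1: A 7, B 6, C 11, D 0, E 14. D eliminated.
Round 2: A 7, B 6, C 11, E 14. B eliminated.
Round 3: A 7, C 17, E 14. A eliminated.
Round 4: C 24, E 14. C has a majority (≥20).

C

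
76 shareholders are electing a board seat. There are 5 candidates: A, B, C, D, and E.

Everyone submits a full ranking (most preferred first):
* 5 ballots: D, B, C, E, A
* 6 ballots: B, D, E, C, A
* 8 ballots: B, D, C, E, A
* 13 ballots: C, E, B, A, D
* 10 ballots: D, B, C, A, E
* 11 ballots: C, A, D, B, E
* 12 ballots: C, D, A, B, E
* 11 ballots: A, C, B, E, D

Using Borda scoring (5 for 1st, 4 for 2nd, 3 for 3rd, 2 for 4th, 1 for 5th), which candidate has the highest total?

A: 5×1 + 6×1 + 8×1 + 13×2 + 10×2 + 11×4 + 12×3 + 11×5 = 200
B: 5×4 + 6×5 + 8×5 + 13×3 + 10×4 + 11×2 + 12×2 + 11×3 = 248
C: 5×3 + 6×2 + 8×3 + 13×5 + 10×3 + 11×5 + 12×5 + 11×4 = 305
D: 5×5 + 6×4 + 8×4 + 13×1 + 10×5 + 11×3 + 12×4 + 11×1 = 236
E: 5×2 + 6×3 + 8×2 + 13×4 + 10×1 + 11×1 + 12×1 + 11×2 = 151

C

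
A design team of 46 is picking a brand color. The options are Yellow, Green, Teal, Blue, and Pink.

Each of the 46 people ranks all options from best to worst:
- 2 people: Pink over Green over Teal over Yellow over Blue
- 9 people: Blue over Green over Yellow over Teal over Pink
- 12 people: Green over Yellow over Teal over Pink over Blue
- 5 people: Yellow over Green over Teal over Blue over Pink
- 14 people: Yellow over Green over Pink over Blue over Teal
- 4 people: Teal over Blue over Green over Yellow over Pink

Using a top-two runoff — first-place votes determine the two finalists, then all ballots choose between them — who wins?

Round 1 first-place votes: Yellow 19, Green 12, Teal 4, Blue 9, Pink 2. Yellow and Green advance.
Runoff: Yellow is ranked above Green on 19 ballots, Green above Yellow on 27.

Green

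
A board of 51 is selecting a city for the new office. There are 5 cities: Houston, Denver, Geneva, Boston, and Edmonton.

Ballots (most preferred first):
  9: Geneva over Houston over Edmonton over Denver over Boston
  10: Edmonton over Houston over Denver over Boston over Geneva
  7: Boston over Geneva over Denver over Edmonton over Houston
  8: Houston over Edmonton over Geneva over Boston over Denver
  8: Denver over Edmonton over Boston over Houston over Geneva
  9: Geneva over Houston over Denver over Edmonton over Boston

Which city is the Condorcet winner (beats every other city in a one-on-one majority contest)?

Houston

Houston vs Denver: 36–15
Houston vs Geneva: 26–25
Houston vs Boston: 36–15
Houston vs Edmonton: 26–25
Houston beats every other city.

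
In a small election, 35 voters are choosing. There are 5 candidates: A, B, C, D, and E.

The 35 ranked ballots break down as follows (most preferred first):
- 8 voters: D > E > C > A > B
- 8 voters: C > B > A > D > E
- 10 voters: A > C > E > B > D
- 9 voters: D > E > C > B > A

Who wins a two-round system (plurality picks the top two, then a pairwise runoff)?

Round 1 first-place votes: A 10, B 0, C 8, D 17, E 0. D and A advance.
Runoff: D is ranked above A on 17 ballots, A above D on 18.

A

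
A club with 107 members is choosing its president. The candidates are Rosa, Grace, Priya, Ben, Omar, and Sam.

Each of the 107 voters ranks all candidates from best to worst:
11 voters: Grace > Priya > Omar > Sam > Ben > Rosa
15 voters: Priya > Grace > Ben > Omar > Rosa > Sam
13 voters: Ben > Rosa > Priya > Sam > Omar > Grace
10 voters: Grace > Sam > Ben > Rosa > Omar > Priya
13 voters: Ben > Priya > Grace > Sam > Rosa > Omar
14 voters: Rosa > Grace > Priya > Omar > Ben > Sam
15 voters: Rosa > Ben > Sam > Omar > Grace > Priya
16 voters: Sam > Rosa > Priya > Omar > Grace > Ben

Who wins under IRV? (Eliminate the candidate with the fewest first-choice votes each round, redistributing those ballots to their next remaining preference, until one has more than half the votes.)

Round 1: Rosa 29, Grace 21, Priya 15, Ben 26, Omar 0, Sam 16. Omar eliminated.
Round 2: Rosa 29, Grace 21, Priya 15, Ben 26, Sam 16. Priya eliminated.
Round 3: Rosa 29, Grace 36, Ben 26, Sam 16. Sam eliminated.
Round 4: Rosa 45, Grace 36, Ben 26. Ben eliminated.
Round 5: Rosa 58, Grace 49. Rosa has a majority (≥54).

Rosa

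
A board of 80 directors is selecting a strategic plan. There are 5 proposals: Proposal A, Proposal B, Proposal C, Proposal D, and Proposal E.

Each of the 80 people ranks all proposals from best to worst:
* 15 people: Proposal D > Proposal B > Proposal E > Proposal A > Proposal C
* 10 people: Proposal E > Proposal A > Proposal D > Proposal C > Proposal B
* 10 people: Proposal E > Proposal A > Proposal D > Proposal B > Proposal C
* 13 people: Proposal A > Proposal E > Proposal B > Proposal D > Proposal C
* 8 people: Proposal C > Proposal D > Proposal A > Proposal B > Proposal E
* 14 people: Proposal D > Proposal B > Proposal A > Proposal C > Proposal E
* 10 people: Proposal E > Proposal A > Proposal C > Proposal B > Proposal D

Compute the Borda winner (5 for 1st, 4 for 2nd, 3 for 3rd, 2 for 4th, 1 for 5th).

Proposal A: 15×2 + 10×4 + 10×4 + 13×5 + 8×3 + 14×3 + 10×4 = 281
Proposal B: 15×4 + 10×1 + 10×2 + 13×3 + 8×2 + 14×4 + 10×2 = 221
Proposal C: 15×1 + 10×2 + 10×1 + 13×1 + 8×5 + 14×2 + 10×3 = 156
Proposal D: 15×5 + 10×3 + 10×3 + 13×2 + 8×4 + 14×5 + 10×1 = 273
Proposal E: 15×3 + 10×5 + 10×5 + 13×4 + 8×1 + 14×1 + 10×5 = 269

Proposal A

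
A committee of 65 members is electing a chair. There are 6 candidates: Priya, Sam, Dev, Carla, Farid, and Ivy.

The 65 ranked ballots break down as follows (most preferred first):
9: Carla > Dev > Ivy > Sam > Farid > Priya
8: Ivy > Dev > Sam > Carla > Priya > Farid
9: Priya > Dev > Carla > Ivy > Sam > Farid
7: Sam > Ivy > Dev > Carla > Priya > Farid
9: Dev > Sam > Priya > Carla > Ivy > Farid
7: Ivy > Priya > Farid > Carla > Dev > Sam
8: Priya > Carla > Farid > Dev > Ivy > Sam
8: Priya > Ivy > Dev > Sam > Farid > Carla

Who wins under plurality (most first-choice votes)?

First-place votes: Priya 25, Sam 7, Dev 9, Carla 9, Farid 0, Ivy 15.

Priya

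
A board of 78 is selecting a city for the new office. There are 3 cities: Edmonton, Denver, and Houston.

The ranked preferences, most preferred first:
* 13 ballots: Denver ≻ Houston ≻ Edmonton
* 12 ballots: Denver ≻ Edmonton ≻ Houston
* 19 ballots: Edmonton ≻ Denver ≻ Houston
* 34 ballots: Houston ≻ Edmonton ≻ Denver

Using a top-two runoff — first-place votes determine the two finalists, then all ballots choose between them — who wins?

Round 1 first-place votes: Edmonton 19, Denver 25, Houston 34. Houston and Denver advance.
Runoff: Houston is ranked above Denver on 34 ballots, Denver above Houston on 44.

Denver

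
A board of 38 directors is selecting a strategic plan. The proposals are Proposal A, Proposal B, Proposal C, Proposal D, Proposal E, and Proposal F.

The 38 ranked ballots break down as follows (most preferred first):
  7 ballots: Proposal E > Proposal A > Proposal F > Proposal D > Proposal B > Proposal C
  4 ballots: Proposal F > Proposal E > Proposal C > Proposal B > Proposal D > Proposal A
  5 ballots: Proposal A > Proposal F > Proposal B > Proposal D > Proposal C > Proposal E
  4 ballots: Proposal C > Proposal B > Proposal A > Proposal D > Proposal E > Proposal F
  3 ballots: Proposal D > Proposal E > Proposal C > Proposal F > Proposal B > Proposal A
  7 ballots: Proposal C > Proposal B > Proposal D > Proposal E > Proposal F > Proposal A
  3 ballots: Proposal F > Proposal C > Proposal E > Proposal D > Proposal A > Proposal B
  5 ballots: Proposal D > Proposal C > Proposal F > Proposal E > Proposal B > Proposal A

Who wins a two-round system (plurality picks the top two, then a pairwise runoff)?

Round 1 first-place votes: Proposal A 5, Proposal B 0, Proposal C 11, Proposal D 8, Proposal E 7, Proposal F 7. Proposal C and Proposal D advance.
Runoff: Proposal C is ranked above Proposal D on 18 ballots, Proposal D above Proposal C on 20.

Proposal D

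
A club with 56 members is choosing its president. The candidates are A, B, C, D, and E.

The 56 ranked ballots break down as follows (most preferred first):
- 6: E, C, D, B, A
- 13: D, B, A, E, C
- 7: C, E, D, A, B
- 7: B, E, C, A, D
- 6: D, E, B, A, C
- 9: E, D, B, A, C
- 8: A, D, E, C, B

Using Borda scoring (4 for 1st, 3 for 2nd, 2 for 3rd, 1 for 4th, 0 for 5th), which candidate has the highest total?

D

A: 6×0 + 13×2 + 7×1 + 7×1 + 6×1 + 9×1 + 8×4 = 87
B: 6×1 + 13×3 + 7×0 + 7×4 + 6×2 + 9×2 + 8×0 = 103
C: 6×3 + 13×0 + 7×4 + 7×2 + 6×0 + 9×0 + 8×1 = 68
D: 6×2 + 13×4 + 7×2 + 7×0 + 6×4 + 9×3 + 8×3 = 153
E: 6×4 + 13×1 + 7×3 + 7×3 + 6×3 + 9×4 + 8×2 = 149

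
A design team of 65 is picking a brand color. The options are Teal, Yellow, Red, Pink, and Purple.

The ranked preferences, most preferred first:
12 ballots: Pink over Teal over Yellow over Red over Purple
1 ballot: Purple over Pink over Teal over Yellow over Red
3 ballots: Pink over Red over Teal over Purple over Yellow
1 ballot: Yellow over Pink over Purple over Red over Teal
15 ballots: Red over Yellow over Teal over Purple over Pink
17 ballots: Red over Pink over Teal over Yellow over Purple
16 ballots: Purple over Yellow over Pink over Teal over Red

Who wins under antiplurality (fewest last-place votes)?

Last-place votes: Teal 1, Yellow 3, Red 17, Pink 15, Purple 29.

Teal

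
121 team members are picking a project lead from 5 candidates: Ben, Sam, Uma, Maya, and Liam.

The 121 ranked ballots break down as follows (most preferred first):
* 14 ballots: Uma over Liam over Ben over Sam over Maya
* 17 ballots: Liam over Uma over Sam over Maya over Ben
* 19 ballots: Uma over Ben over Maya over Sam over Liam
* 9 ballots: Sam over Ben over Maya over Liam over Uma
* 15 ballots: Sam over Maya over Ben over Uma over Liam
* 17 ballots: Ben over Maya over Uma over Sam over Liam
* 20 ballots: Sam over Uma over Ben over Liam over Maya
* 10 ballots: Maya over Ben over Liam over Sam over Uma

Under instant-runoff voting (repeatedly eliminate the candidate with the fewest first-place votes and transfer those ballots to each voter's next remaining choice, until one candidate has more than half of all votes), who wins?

Round 1: Ben 17, Sam 44, Uma 33, Maya 10, Liam 17. Maya eliminated.
Round 2: Ben 27, Sam 44, Uma 33, Liam 17. Liam eliminated.
Round 3: Ben 27, Sam 44, Uma 50. Ben eliminated.
Round 4: Sam 54, Uma 67. Uma has a majority (≥61).

Uma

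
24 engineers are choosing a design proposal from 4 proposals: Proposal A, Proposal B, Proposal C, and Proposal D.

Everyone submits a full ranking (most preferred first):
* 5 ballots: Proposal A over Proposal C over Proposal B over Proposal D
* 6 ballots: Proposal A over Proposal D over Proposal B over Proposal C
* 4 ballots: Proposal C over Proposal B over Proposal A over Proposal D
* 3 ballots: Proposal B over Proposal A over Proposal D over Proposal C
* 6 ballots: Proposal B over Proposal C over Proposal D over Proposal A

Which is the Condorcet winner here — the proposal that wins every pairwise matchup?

Proposal B vs Proposal A: 13–11
Proposal B vs Proposal C: 15–9
Proposal B vs Proposal D: 18–6
Proposal B beats every other proposal.

Proposal B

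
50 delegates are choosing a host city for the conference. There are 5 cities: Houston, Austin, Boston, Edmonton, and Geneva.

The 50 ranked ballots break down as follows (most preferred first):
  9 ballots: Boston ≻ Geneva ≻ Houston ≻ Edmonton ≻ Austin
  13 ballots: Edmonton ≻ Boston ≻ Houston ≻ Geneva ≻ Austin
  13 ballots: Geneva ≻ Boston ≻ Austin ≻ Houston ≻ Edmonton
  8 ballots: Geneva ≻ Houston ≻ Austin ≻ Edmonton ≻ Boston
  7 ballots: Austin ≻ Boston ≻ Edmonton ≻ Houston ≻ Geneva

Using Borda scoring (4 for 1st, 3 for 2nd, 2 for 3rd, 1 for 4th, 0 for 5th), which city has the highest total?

Houston: 9×2 + 13×2 + 13×1 + 8×3 + 7×1 = 88
Austin: 9×0 + 13×0 + 13×2 + 8×2 + 7×4 = 70
Boston: 9×4 + 13×3 + 13×3 + 8×0 + 7×3 = 135
Edmonton: 9×1 + 13×4 + 13×0 + 8×1 + 7×2 = 83
Geneva: 9×3 + 13×1 + 13×4 + 8×4 + 7×0 = 124

Boston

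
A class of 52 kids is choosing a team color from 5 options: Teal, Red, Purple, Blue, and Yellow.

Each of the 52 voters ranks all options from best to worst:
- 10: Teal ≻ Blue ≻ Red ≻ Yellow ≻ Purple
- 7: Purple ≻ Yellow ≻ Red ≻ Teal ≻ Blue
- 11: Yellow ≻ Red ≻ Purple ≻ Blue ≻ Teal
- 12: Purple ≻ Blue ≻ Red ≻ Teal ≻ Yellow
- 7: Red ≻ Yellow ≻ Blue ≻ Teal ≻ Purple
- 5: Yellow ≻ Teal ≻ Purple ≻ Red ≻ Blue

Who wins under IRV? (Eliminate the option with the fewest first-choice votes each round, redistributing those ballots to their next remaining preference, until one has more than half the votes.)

Yellow

Round 1: Teal 10, Red 7, Purple 19, Blue 0, Yellow 16. Blue eliminated.
Round 2: Teal 10, Red 7, Purple 19, Yellow 16. Red eliminated.
Round 3: Teal 10, Purple 19, Yellow 23. Teal eliminated.
Round 4: Purple 19, Yellow 33. Yellow has a majority (≥27).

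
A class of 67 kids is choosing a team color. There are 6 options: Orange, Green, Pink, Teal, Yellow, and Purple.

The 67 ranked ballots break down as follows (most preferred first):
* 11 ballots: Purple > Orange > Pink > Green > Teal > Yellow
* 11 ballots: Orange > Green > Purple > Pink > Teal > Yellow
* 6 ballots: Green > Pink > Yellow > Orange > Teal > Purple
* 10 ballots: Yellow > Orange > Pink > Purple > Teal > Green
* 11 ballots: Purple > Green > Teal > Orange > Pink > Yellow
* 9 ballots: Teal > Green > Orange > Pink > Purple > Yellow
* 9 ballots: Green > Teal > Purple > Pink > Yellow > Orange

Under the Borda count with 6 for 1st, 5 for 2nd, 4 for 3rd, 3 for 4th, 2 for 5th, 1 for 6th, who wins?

Orange: 11×5 + 11×6 + 6×3 + 10×5 + 11×3 + 9×4 + 9×1 = 267
Green: 11×3 + 11×5 + 6×6 + 10×1 + 11×5 + 9×5 + 9×6 = 288
Pink: 11×4 + 11×3 + 6×5 + 10×4 + 11×2 + 9×3 + 9×3 = 223
Teal: 11×2 + 11×2 + 6×2 + 10×2 + 11×4 + 9×6 + 9×5 = 219
Yellow: 11×1 + 11×1 + 6×4 + 10×6 + 11×1 + 9×1 + 9×2 = 144
Purple: 11×6 + 11×4 + 6×1 + 10×3 + 11×6 + 9×2 + 9×4 = 266

Green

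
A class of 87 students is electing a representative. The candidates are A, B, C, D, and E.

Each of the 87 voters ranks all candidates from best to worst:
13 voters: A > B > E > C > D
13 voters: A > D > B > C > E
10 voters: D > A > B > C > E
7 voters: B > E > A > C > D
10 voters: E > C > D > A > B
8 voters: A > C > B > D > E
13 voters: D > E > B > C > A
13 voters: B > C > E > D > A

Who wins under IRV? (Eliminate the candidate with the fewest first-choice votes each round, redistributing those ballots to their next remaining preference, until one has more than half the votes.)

D

Round 1: A 34, B 20, C 0, D 23, E 10. C eliminated.
Round 2: A 34, B 20, D 23, E 10. E eliminated.
Round 3: A 34, B 20, D 33. B eliminated.
Round 4: A 41, D 46. D has a majority (≥44).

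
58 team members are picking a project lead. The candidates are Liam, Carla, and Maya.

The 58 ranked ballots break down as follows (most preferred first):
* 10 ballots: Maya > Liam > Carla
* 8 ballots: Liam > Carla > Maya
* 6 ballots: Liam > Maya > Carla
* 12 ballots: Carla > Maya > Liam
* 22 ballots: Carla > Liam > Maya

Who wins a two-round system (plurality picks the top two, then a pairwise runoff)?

Carla

Round 1 first-place votes: Liam 14, Carla 34, Maya 10. Carla and Liam advance.
Runoff: Carla is ranked above Liam on 34 ballots, Liam above Carla on 24.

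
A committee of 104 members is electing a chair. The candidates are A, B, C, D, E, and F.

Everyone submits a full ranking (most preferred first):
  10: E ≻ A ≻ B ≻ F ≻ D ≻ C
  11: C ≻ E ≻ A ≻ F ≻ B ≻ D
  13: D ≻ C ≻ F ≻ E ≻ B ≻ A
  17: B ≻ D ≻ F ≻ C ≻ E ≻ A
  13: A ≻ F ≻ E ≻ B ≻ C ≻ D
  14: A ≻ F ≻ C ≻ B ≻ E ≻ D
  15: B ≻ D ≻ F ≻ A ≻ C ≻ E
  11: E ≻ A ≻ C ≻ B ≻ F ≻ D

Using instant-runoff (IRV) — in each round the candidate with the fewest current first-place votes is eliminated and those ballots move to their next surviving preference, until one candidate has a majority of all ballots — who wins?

E

Round 1: A 27, B 32, C 11, D 13, E 21, F 0. F eliminated.
Round 2: A 27, B 32, C 11, D 13, E 21. C eliminated.
Round 3: A 27, B 32, D 13, E 32. D eliminated.
Round 4: A 27, B 32, E 45. A eliminated.
Round 5: B 46, E 58. E has a majority (≥53).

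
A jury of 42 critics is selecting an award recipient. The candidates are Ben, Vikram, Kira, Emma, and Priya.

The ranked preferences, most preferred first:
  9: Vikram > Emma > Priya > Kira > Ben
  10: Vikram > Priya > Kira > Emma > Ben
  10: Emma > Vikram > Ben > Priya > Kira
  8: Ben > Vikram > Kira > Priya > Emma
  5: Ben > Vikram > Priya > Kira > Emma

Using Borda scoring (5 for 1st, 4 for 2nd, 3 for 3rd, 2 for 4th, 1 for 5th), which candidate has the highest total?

Vikram

Ben: 9×1 + 10×1 + 10×3 + 8×5 + 5×5 = 114
Vikram: 9×5 + 10×5 + 10×4 + 8×4 + 5×4 = 187
Kira: 9×2 + 10×3 + 10×1 + 8×3 + 5×2 = 92
Emma: 9×4 + 10×2 + 10×5 + 8×1 + 5×1 = 119
Priya: 9×3 + 10×4 + 10×2 + 8×2 + 5×3 = 118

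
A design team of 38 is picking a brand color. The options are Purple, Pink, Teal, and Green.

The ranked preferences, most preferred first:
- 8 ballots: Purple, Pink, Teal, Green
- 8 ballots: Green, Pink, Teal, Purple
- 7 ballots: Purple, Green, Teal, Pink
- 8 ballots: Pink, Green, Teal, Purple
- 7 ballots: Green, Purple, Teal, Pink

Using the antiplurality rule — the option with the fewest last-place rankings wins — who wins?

Last-place votes: Purple 16, Pink 14, Teal 0, Green 8.

Teal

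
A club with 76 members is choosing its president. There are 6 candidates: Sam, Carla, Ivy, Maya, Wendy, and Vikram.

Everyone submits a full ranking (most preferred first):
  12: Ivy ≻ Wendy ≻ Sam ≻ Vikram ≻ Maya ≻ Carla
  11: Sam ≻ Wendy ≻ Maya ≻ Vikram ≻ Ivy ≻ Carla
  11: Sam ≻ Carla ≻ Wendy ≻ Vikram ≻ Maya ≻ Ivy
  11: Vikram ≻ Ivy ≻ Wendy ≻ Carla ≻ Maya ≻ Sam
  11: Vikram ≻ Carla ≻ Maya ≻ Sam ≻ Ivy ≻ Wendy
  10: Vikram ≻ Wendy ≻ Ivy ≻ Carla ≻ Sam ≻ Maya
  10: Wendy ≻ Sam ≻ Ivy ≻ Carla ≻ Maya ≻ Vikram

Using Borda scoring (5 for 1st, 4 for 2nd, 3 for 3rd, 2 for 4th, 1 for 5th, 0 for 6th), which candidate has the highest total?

Wendy

Sam: 12×3 + 11×5 + 11×5 + 11×0 + 11×2 + 10×1 + 10×4 = 218
Carla: 12×0 + 11×0 + 11×4 + 11×2 + 11×4 + 10×2 + 10×2 = 150
Ivy: 12×5 + 11×1 + 11×0 + 11×4 + 11×1 + 10×3 + 10×3 = 186
Maya: 12×1 + 11×3 + 11×1 + 11×1 + 11×3 + 10×0 + 10×1 = 110
Wendy: 12×4 + 11×4 + 11×3 + 11×3 + 11×0 + 10×4 + 10×5 = 248
Vikram: 12×2 + 11×2 + 11×2 + 11×5 + 11×5 + 10×5 + 10×0 = 228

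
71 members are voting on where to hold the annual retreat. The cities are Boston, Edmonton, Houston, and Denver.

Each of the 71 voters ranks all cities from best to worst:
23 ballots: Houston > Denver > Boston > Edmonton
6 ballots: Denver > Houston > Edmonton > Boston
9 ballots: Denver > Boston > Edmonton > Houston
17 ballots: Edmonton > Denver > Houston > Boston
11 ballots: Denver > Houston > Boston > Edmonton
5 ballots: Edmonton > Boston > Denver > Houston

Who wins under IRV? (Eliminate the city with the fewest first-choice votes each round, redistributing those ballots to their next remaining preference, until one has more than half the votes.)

Round 1: Boston 0, Edmonton 22, Houston 23, Denver 26. Boston eliminated.
Round 2: Edmonton 22, Houston 23, Denver 26. Edmonton eliminated.
Round 3: Houston 23, Denver 48. Denver has a majority (≥36).

Denver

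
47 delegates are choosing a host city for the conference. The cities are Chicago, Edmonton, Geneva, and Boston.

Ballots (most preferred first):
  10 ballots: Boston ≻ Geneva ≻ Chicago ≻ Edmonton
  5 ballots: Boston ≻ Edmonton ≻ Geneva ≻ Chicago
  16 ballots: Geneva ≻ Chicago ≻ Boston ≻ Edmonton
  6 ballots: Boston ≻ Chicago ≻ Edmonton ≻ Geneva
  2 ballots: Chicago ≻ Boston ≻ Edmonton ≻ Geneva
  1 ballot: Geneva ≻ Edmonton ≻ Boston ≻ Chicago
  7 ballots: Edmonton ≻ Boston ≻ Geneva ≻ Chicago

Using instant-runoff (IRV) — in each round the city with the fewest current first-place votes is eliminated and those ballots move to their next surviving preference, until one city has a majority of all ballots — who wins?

Boston

Round 1: Chicago 2, Edmonton 7, Geneva 17, Boston 21. Chicago eliminated.
Round 2: Edmonton 7, Geneva 17, Boston 23. Edmonton eliminated.
Round 3: Geneva 17, Boston 30. Boston has a majority (≥24).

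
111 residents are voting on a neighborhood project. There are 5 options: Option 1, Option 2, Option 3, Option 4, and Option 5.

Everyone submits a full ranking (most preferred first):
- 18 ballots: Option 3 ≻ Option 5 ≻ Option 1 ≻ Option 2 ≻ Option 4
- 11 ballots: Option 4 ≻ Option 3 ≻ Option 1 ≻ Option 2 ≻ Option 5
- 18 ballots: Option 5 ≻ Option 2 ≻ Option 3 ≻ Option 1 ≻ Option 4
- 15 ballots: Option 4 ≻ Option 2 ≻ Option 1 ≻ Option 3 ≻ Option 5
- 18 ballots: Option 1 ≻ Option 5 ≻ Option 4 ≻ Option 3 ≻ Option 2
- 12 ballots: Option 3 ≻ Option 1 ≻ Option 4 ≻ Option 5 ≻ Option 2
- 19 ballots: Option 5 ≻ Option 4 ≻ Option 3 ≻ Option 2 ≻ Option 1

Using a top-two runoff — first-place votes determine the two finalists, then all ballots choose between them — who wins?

Option 3

Round 1 first-place votes: Option 1 18, Option 2 0, Option 3 30, Option 4 26, Option 5 37. Option 5 and Option 3 advance.
Runoff: Option 5 is ranked above Option 3 on 55 ballots, Option 3 above Option 5 on 56.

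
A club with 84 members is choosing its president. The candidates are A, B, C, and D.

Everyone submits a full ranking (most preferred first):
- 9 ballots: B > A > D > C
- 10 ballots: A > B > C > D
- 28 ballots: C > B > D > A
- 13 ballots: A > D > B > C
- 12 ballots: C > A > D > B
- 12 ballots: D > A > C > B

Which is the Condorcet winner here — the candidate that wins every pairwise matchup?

A vs B: 47–37
A vs C: 44–40
A vs D: 44–40
A beats every other candidate.

A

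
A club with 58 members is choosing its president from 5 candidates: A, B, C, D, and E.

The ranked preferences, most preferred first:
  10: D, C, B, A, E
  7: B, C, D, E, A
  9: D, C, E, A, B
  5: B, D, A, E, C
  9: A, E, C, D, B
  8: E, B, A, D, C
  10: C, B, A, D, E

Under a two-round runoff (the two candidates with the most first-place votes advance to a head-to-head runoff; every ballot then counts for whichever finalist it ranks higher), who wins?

Round 1 first-place votes: A 9, B 12, C 10, D 19, E 8. D and B advance.
Runoff: D is ranked above B on 28 ballots, B above D on 30.

B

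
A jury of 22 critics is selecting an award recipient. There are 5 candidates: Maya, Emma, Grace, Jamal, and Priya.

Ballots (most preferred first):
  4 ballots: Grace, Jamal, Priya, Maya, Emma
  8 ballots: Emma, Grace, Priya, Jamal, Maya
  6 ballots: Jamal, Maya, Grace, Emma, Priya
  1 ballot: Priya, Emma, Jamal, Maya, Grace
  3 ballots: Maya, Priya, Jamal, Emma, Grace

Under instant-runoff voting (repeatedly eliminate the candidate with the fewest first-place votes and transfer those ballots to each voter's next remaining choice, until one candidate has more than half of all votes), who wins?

Jamal

Round 1: Maya 3, Emma 8, Grace 4, Jamal 6, Priya 1. Priya eliminated.
Round 2: Maya 3, Emma 9, Grace 4, Jamal 6. Maya eliminated.
Round 3: Emma 9, Grace 4, Jamal 9. Grace eliminated.
Round 4: Emma 9, Jamal 13. Jamal has a majority (≥12).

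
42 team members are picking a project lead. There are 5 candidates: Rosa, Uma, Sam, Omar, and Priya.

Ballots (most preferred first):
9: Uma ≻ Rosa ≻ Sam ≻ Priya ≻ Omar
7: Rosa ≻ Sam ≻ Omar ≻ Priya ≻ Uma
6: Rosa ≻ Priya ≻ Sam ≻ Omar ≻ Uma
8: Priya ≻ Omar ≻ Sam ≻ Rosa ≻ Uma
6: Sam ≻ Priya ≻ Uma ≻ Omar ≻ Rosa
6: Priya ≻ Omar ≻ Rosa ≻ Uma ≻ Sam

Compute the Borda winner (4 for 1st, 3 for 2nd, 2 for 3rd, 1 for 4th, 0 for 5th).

Rosa: 9×3 + 7×4 + 6×4 + 8×1 + 6×0 + 6×2 = 99
Uma: 9×4 + 7×0 + 6×0 + 8×0 + 6×2 + 6×1 = 54
Sam: 9×2 + 7×3 + 6×2 + 8×2 + 6×4 + 6×0 = 91
Omar: 9×0 + 7×2 + 6×1 + 8×3 + 6×1 + 6×3 = 68
Priya: 9×1 + 7×1 + 6×3 + 8×4 + 6×3 + 6×4 = 108

Priya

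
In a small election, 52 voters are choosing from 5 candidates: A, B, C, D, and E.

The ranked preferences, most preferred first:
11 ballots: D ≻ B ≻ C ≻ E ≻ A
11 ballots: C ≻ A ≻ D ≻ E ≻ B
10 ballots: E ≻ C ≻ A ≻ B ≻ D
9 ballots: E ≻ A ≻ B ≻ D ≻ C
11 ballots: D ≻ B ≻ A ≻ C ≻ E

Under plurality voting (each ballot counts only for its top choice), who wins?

D

First-place votes: A 0, B 0, C 11, D 22, E 19.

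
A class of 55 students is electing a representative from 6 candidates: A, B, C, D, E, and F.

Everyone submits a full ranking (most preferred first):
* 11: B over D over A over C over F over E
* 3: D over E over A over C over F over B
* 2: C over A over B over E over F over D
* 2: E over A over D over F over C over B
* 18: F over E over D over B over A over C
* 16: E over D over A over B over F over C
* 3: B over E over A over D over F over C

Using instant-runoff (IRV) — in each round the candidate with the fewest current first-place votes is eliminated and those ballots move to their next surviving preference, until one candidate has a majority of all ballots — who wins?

Round 1: A 0, B 14, C 2, D 3, E 18, F 18. A eliminated.
Round 2: B 14, C 2, D 3, E 18, F 18. C eliminated.
Round 3: B 16, D 3, E 18, F 18. D eliminated.
Round 4: B 16, E 21, F 18. B eliminated.
Round 5: E 26, F 29. F has a majority (≥28).

F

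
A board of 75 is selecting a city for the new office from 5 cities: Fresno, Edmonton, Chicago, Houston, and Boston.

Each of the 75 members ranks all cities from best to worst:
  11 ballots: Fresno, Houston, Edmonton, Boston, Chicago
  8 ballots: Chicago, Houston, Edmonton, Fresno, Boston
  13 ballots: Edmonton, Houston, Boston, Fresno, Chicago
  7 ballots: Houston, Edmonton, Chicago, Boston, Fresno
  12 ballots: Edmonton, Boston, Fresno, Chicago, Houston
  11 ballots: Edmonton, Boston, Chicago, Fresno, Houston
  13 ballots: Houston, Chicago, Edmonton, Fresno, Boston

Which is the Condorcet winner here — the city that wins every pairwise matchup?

Houston

Houston vs Fresno: 41–34
Houston vs Edmonton: 39–36
Houston vs Chicago: 44–31
Houston vs Boston: 52–23
Houston beats every other city.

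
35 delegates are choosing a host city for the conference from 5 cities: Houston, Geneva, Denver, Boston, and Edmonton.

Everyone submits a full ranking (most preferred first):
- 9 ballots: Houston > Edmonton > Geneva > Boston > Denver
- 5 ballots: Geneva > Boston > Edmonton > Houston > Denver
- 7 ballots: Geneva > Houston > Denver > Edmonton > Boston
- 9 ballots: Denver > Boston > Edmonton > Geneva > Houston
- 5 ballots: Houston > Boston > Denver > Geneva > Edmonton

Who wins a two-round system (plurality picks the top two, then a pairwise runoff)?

Geneva

Round 1 first-place votes: Houston 14, Geneva 12, Denver 9, Boston 0, Edmonton 0. Houston and Geneva advance.
Runoff: Houston is ranked above Geneva on 14 ballots, Geneva above Houston on 21.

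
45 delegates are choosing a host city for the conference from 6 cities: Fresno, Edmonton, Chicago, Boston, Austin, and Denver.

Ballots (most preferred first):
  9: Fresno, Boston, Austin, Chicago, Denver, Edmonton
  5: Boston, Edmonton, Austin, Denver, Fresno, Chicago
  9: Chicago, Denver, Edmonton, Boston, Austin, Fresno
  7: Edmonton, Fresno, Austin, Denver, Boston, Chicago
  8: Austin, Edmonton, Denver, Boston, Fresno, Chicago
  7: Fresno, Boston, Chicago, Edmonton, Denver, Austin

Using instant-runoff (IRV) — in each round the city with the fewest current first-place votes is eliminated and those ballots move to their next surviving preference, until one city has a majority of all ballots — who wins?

Round 1: Fresno 16, Edmonton 7, Chicago 9, Boston 5, Austin 8, Denver 0. Denver eliminated.
Round 2: Fresno 16, Edmonton 7, Chicago 9, Boston 5, Austin 8. Boston eliminated.
Round 3: Fresno 16, Edmonton 12, Chicago 9, Austin 8. Austin eliminated.
Round 4: Fresno 16, Edmonton 20, Chicago 9. Chicago eliminated.
Round 5: Fresno 16, Edmonton 29. Edmonton has a majority (≥23).

Edmonton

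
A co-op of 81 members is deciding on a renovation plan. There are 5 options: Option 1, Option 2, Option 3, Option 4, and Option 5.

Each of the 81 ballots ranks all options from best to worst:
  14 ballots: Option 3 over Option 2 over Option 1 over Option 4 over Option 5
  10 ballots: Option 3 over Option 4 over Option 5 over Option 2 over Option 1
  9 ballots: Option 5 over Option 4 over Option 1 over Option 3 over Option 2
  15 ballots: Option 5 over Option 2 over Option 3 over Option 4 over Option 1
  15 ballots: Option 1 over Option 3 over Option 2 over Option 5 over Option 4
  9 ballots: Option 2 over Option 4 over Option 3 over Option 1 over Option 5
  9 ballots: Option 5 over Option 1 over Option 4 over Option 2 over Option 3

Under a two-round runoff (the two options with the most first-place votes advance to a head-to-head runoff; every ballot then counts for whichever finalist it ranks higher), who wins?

Round 1 first-place votes: Option 1 15, Option 2 9, Option 3 24, Option 4 0, Option 5 33. Option 5 and Option 3 advance.
Runoff: Option 5 is ranked above Option 3 on 33 ballots, Option 3 above Option 5 on 48.

Option 3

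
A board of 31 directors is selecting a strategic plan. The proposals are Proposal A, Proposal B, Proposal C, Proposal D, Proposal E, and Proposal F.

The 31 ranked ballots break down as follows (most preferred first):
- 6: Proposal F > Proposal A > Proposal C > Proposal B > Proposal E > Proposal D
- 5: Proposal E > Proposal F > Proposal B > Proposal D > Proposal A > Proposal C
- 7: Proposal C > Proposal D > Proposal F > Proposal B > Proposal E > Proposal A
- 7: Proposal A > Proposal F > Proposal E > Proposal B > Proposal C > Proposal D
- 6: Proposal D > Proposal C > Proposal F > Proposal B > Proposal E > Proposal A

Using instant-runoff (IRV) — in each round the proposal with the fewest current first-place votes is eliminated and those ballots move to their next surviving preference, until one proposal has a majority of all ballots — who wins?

Proposal F

Round 1: Proposal A 7, Proposal B 0, Proposal C 7, Proposal D 6, Proposal E 5, Proposal F 6. Proposal B eliminated.
Round 2: Proposal A 7, Proposal C 7, Proposal D 6, Proposal E 5, Proposal F 6. Proposal E eliminated.
Round 3: Proposal A 7, Proposal C 7, Proposal D 6, Proposal F 11. Proposal D eliminated.
Round 4: Proposal A 7, Proposal C 13, Proposal F 11. Proposal A eliminated.
Round 5: Proposal C 13, Proposal F 18. Proposal F has a majority (≥16).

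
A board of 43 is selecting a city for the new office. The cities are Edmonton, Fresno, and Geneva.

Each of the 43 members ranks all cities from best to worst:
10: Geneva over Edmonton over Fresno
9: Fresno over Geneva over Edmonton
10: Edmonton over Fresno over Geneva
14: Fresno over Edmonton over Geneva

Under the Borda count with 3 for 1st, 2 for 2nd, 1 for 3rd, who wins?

Fresno

Edmonton: 10×2 + 9×1 + 10×3 + 14×2 = 87
Fresno: 10×1 + 9×3 + 10×2 + 14×3 = 99
Geneva: 10×3 + 9×2 + 10×1 + 14×1 = 72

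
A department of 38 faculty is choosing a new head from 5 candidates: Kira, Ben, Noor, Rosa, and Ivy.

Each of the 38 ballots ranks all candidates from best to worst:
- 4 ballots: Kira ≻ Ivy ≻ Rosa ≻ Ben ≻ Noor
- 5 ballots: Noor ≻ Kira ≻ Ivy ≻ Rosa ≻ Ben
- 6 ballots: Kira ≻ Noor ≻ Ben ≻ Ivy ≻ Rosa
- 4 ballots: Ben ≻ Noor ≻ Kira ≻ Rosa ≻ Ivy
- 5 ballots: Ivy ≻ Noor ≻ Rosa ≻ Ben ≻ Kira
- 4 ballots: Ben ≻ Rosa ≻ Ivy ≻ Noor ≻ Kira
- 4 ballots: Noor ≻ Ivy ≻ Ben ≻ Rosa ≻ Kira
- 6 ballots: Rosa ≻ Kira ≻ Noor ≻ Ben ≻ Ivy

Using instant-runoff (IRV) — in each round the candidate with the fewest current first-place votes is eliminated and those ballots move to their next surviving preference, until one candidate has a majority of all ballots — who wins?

Noor

Round 1: Kira 10, Ben 8, Noor 9, Rosa 6, Ivy 5. Ivy eliminated.
Round 2: Kira 10, Ben 8, Noor 14, Rosa 6. Rosa eliminated.
Round 3: Kira 16, Ben 8, Noor 14. Ben eliminated.
Round 4: Kira 16, Noor 22. Noor has a majority (≥20).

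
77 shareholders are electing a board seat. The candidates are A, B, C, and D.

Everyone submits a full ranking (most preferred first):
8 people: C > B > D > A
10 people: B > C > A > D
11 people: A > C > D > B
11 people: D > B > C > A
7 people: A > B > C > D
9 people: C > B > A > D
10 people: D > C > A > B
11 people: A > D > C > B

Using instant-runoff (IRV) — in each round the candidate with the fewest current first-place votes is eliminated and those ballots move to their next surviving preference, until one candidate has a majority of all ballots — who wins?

Round 1: A 29, B 10, C 17, D 21. B eliminated.
Round 2: A 29, C 27, D 21. D eliminated.
Round 3: A 29, C 48. C has a majority (≥39).

C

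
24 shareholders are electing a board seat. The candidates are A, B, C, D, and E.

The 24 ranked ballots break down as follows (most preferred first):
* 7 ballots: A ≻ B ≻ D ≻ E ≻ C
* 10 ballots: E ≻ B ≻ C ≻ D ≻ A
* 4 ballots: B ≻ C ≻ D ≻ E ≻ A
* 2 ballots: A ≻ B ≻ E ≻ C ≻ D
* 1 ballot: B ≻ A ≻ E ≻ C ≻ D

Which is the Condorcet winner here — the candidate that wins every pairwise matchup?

B

B vs A: 15–9
B vs C: 24–0
B vs D: 24–0
B vs E: 14–10
B beats every other candidate.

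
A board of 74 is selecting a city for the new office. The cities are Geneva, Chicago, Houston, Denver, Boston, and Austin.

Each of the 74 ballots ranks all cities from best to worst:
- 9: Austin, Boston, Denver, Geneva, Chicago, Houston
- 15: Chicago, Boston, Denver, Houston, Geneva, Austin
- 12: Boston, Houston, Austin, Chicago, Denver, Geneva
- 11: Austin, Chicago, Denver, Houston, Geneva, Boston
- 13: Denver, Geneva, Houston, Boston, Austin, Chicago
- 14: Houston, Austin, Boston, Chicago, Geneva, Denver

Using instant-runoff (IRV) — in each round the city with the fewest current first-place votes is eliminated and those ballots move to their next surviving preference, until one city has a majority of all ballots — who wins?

Houston

Round 1: Geneva 0, Chicago 15, Houston 14, Denver 13, Boston 12, Austin 20. Geneva eliminated.
Round 2: Chicago 15, Houston 14, Denver 13, Boston 12, Austin 20. Boston eliminated.
Round 3: Chicago 15, Houston 26, Denver 13, Austin 20. Denver eliminated.
Round 4: Chicago 15, Houston 39, Austin 20. Houston has a majority (≥38).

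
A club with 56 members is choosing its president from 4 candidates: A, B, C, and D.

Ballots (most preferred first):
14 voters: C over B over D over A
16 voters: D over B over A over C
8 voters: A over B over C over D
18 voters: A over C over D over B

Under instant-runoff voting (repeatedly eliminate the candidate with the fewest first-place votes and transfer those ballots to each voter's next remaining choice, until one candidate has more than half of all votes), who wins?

Round 1: A 26, B 0, C 14, D 16. B eliminated.
Round 2: A 26, C 14, D 16. C eliminated.
Round 3: A 26, D 30. D has a majority (≥29).

D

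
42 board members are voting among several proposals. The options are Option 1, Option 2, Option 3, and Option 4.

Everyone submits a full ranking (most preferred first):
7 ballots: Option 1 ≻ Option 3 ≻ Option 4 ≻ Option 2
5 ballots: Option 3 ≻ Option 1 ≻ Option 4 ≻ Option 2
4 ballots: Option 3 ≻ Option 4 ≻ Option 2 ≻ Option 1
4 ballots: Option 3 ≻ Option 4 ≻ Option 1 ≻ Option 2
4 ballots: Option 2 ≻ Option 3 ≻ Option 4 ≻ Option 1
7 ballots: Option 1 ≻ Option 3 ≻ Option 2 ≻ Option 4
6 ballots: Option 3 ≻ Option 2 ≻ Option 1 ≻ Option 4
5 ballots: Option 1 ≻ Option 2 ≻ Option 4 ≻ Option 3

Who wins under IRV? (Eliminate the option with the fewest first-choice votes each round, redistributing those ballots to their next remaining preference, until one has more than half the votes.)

Option 3

Round 1: Option 1 19, Option 2 4, Option 3 19, Option 4 0. Option 4 eliminated.
Round 2: Option 1 19, Option 2 4, Option 3 19. Option 2 eliminated.
Round 3: Option 1 19, Option 3 23. Option 3 has a majority (≥22).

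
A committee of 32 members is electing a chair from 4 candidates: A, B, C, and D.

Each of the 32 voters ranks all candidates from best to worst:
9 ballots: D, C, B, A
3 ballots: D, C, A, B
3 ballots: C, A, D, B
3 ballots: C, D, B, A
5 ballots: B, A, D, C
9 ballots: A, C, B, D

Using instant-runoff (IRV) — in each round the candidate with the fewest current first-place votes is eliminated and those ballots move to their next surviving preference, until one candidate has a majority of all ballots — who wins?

Round 1: A 9, B 5, C 6, D 12. B eliminated.
Round 2: A 14, C 6, D 12. C eliminated.
Round 3: A 17, D 15. A has a majority (≥17).

A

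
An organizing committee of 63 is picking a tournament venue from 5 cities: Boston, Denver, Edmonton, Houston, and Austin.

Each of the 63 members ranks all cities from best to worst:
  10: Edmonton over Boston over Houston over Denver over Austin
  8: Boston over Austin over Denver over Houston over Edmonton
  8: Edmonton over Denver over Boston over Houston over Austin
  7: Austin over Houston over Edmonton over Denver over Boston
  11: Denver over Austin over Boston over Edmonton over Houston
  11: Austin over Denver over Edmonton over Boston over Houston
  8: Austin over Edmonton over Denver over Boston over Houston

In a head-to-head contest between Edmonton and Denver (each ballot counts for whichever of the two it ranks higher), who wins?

Edmonton

Edmonton is ranked above Denver on 33 ballots; Denver above Edmonton on 30.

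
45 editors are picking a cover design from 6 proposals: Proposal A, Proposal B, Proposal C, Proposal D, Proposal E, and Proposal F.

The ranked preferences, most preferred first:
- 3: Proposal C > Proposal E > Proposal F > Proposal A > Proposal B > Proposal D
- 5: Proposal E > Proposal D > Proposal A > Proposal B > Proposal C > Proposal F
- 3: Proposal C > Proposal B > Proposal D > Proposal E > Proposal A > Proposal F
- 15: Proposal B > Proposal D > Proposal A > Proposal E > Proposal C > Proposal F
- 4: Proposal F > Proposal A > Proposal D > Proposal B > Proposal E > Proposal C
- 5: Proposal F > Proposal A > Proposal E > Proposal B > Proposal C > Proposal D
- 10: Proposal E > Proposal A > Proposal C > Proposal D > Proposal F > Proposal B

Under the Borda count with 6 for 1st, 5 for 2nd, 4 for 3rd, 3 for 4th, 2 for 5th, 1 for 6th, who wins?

Proposal A

Proposal A: 3×3 + 5×4 + 3×2 + 15×4 + 4×5 + 5×5 + 10×5 = 190
Proposal B: 3×2 + 5×3 + 3×5 + 15×6 + 4×3 + 5×3 + 10×1 = 163
Proposal C: 3×6 + 5×2 + 3×6 + 15×2 + 4×1 + 5×2 + 10×4 = 130
Proposal D: 3×1 + 5×5 + 3×4 + 15×5 + 4×4 + 5×1 + 10×3 = 166
Proposal E: 3×5 + 5×6 + 3×3 + 15×3 + 4×2 + 5×4 + 10×6 = 187
Proposal F: 3×4 + 5×1 + 3×1 + 15×1 + 4×6 + 5×6 + 10×2 = 109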